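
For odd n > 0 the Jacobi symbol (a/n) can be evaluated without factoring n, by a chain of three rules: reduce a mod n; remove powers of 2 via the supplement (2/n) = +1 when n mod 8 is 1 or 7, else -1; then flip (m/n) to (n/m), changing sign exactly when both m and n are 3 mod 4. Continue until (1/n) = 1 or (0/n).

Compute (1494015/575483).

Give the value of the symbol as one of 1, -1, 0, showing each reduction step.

(1494015/575483): 1494015 mod 575483 = 343049, so (1494015/575483) = (343049/575483)
flip (343049/575483) -> (575483/343049): both odd, 343049 mod 4 = 1, 575483 mod 4 = 3, so the flip contributes +1; sign now +1
(575483/343049): 575483 mod 343049 = 232434, so (575483/343049) = (232434/343049)
factor out 2^1: 232434 = 2^1·116217; with 343049 mod 8 = 1, (2/343049) = +1; sign now +1; continue with (116217/343049)
flip (116217/343049) -> (343049/116217): both odd, 116217 mod 4 = 1, 343049 mod 4 = 1, so the flip contributes +1; sign now +1
(343049/116217): 343049 mod 116217 = 110615, so (343049/116217) = (110615/116217)
flip (110615/116217) -> (116217/110615): both odd, 110615 mod 4 = 3, 116217 mod 4 = 1, so the flip contributes +1; sign now +1
(116217/110615): 116217 mod 110615 = 5602, so (116217/110615) = (5602/110615)
factor out 2^1: 5602 = 2^1·2801; with 110615 mod 8 = 7, (2/110615) = +1; sign now +1; continue with (2801/110615)
flip (2801/110615) -> (110615/2801): both odd, 2801 mod 4 = 1, 110615 mod 4 = 3, so the flip contributes +1; sign now +1
(110615/2801): 110615 mod 2801 = 1376, so (110615/2801) = (1376/2801)
factor out 2^5: 1376 = 2^5·43; with 2801 mod 8 = 1, (2/2801) = +1; sign now +1; continue with (43/2801)
flip (43/2801) -> (2801/43): both odd, 43 mod 4 = 3, 2801 mod 4 = 1, so the flip contributes +1; sign now +1
(2801/43): 2801 mod 43 = 6, so (2801/43) = (6/43)
factor out 2^1: 6 = 2^1·3; with 43 mod 8 = 3, (2/43) = -1; sign now -1; continue with (3/43)
flip (3/43) -> (43/3): both odd, 3 mod 4 = 3, 43 mod 4 = 3, so the flip contributes -1; sign now +1
(43/3): 43 mod 3 = 1, so (43/3) = (1/3)
reached (1/3) = 1, so the symbol is +1

1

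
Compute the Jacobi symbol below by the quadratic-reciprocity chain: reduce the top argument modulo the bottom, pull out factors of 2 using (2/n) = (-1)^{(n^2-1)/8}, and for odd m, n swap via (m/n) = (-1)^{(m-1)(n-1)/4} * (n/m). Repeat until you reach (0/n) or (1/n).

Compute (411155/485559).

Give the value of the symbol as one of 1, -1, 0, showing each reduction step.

reciprocity: (411155/485559) = -1·(485559/411155) since 411155 mod 4 = 3, 485559 mod 4 = 3; sign now -1
(485559/411155) = (74404/411155)   [reduce mod 411155]
74404 = 2^2·18601; (2/411155) = -1 since 411155 mod 8 = 3, so (74404/411155) = (-1)^2·(18601/411155); sign now -1
reciprocity: (18601/411155) = +1·(411155/18601) since 18601 mod 4 = 1, 411155 mod 4 = 3; sign now -1
(411155/18601) = (1933/18601)   [reduce mod 18601]
reciprocity: (1933/18601) = +1·(18601/1933) since 1933 mod 4 = 1, 18601 mod 4 = 1; sign now -1
(18601/1933) = (1204/1933)   [reduce mod 1933]
1204 = 2^2·301; (2/1933) = -1 since 1933 mod 8 = 5, so (1204/1933) = (-1)^2·(301/1933); sign now -1
reciprocity: (301/1933) = +1·(1933/301) since 301 mod 4 = 1, 1933 mod 4 = 1; sign now -1
(1933/301) = (127/301)   [reduce mod 301]
reciprocity: (127/301) = +1·(301/127) since 127 mod 4 = 3, 301 mod 4 = 1; sign now -1
(301/127) = (47/127)   [reduce mod 127]
reciprocity: (47/127) = -1·(127/47) since 47 mod 4 = 3, 127 mod 4 = 3; sign now +1
(127/47) = (33/47)   [reduce mod 47]
reciprocity: (33/47) = +1·(47/33) since 33 mod 4 = 1, 47 mod 4 = 3; sign now +1
(47/33) = (14/33)   [reduce mod 33]
14 = 2^1·7; (2/33) = +1 since 33 mod 8 = 1, so (14/33) = (+1)^1·(7/33); sign now +1
reciprocity: (7/33) = +1·(33/7) since 7 mod 4 = 3, 33 mod 4 = 1; sign now +1
(33/7) = (5/7)   [reduce mod 7]
reciprocity: (5/7) = +1·(7/5) since 5 mod 4 = 1, 7 mod 4 = 3; sign now +1
(7/5) = (2/5)   [reduce mod 5]
2 = 2^1·1; (2/5) = -1 since 5 mod 8 = 5, so (2/5) = (-1)^1·(1/5); sign now -1
(1/5) = 1; final value = sign = -1

-1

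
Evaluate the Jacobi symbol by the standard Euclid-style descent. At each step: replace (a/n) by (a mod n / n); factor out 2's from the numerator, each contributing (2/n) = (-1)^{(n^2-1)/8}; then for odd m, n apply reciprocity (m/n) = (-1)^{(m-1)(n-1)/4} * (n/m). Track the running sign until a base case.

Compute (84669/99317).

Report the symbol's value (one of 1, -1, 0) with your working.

reciprocity: (84669/99317) = +1·(99317/84669) since 84669 mod 4 = 1, 99317 mod 4 = 1; sign now +1
(99317/84669) = (14648/84669)   [reduce mod 84669]
14648 = 2^3·1831; (2/84669) = -1 since 84669 mod 8 = 5, so (14648/84669) = (-1)^3·(1831/84669); sign now -1
reciprocity: (1831/84669) = +1·(84669/1831) since 1831 mod 4 = 3, 84669 mod 4 = 1; sign now -1
(84669/1831) = (443/1831)   [reduce mod 1831]
reciprocity: (443/1831) = -1·(1831/443) since 443 mod 4 = 3, 1831 mod 4 = 3; sign now +1
(1831/443) = (59/443)   [reduce mod 443]
reciprocity: (59/443) = -1·(443/59) since 59 mod 4 = 3, 443 mod 4 = 3; sign now -1
(443/59) = (30/59)   [reduce mod 59]
30 = 2^1·15; (2/59) = -1 since 59 mod 8 = 3, so (30/59) = (-1)^1·(15/59); sign now +1
reciprocity: (15/59) = -1·(59/15) since 15 mod 4 = 3, 59 mod 4 = 3; sign now -1
(59/15) = (14/15)   [reduce mod 15]
14 = 2^1·7; (2/15) = +1 since 15 mod 8 = 7, so (14/15) = (+1)^1·(7/15); sign now -1
reciprocity: (7/15) = -1·(15/7) since 7 mod 4 = 3, 15 mod 4 = 3; sign now +1
(15/7) = (1/7)   [reduce mod 7]
(1/7) = 1; final value = sign = +1

1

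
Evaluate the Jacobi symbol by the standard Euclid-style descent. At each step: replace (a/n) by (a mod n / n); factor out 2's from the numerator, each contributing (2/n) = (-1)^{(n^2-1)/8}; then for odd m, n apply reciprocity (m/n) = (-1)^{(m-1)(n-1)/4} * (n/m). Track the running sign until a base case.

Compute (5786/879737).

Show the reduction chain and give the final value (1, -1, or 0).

5786 = 2^1·2893; (2/879737) = +1 since 879737 mod 8 = 1, so (5786/879737) = (+1)^1·(2893/879737); sign now +1
reciprocity: (2893/879737) = +1·(879737/2893) since 2893 mod 4 = 1, 879737 mod 4 = 1; sign now +1
(879737/2893) = (265/2893)   [reduce mod 2893]
reciprocity: (265/2893) = +1·(2893/265) since 265 mod 4 = 1, 2893 mod 4 = 1; sign now +1
(2893/265) = (243/265)   [reduce mod 265]
reciprocity: (243/265) = +1·(265/243) since 243 mod 4 = 3, 265 mod 4 = 1; sign now +1
(265/243) = (22/243)   [reduce mod 243]
22 = 2^1·11; (2/243) = -1 since 243 mod 8 = 3, so (22/243) = (-1)^1·(11/243); sign now -1
reciprocity: (11/243) = -1·(243/11) since 11 mod 4 = 3, 243 mod 4 = 3; sign now +1
(243/11) = (1/11)   [reduce mod 11]
(1/11) = 1; final value = sign = +1

1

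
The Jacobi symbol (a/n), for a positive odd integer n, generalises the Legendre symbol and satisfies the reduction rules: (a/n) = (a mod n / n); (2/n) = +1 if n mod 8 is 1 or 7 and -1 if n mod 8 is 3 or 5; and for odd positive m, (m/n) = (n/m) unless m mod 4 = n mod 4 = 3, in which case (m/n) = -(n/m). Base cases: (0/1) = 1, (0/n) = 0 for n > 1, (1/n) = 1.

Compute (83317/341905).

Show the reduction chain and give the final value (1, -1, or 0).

1

flip (83317/341905) -> (341905/83317): both odd, 83317 mod 4 = 1, 341905 mod 4 = 1, so the flip contributes +1; sign now +1
(341905/83317): 341905 mod 83317 = 8637, so (341905/83317) = (8637/83317)
flip (8637/83317) -> (83317/8637): both odd, 8637 mod 4 = 1, 83317 mod 4 = 1, so the flip contributes +1; sign now +1
(83317/8637): 83317 mod 8637 = 5584, so (83317/8637) = (5584/8637)
factor out 2^4: 5584 = 2^4·349; with 8637 mod 8 = 5, (2/8637) = -1; sign now +1; continue with (349/8637)
flip (349/8637) -> (8637/349): both odd, 349 mod 4 = 1, 8637 mod 4 = 1, so the flip contributes +1; sign now +1
(8637/349): 8637 mod 349 = 261, so (8637/349) = (261/349)
flip (261/349) -> (349/261): both odd, 261 mod 4 = 1, 349 mod 4 = 1, so the flip contributes +1; sign now +1
(349/261): 349 mod 261 = 88, so (349/261) = (88/261)
factor out 2^3: 88 = 2^3·11; with 261 mod 8 = 5, (2/261) = -1; sign now -1; continue with (11/261)
flip (11/261) -> (261/11): both odd, 11 mod 4 = 3, 261 mod 4 = 1, so the flip contributes +1; sign now -1
(261/11): 261 mod 11 = 8, so (261/11) = (8/11)
factor out 2^3: 8 = 2^3·1; with 11 mod 8 = 3, (2/11) = -1; sign now +1; continue with (1/11)
reached (1/11) = 1, so the symbol is +1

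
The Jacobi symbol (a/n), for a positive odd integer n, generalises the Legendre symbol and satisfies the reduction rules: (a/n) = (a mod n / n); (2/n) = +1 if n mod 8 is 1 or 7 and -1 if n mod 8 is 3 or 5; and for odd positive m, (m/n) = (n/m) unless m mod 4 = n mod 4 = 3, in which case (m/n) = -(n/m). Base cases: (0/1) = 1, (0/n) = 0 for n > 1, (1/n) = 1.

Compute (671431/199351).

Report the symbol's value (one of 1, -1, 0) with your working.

1

(671431/199351): 671431 mod 199351 = 73378, so (671431/199351) = (73378/199351)
factor out 2^1: 73378 = 2^1·36689; with 199351 mod 8 = 7, (2/199351) = +1; sign now +1; continue with (36689/199351)
flip (36689/199351) -> (199351/36689): both odd, 36689 mod 4 = 1, 199351 mod 4 = 3, so the flip contributes +1; sign now +1
(199351/36689): 199351 mod 36689 = 15906, so (199351/36689) = (15906/36689)
factor out 2^1: 15906 = 2^1·7953; with 36689 mod 8 = 1, (2/36689) = +1; sign now +1; continue with (7953/36689)
flip (7953/36689) -> (36689/7953): both odd, 7953 mod 4 = 1, 36689 mod 4 = 1, so the flip contributes +1; sign now +1
(36689/7953): 36689 mod 7953 = 4877, so (36689/7953) = (4877/7953)
flip (4877/7953) -> (7953/4877): both odd, 4877 mod 4 = 1, 7953 mod 4 = 1, so the flip contributes +1; sign now +1
(7953/4877): 7953 mod 4877 = 3076, so (7953/4877) = (3076/4877)
factor out 2^2: 3076 = 2^2·769; with 4877 mod 8 = 5, (2/4877) = -1; sign now +1; continue with (769/4877)
flip (769/4877) -> (4877/769): both odd, 769 mod 4 = 1, 4877 mod 4 = 1, so the flip contributes +1; sign now +1
(4877/769): 4877 mod 769 = 263, so (4877/769) = (263/769)
flip (263/769) -> (769/263): both odd, 263 mod 4 = 3, 769 mod 4 = 1, so the flip contributes +1; sign now +1
(769/263): 769 mod 263 = 243, so (769/263) = (243/263)
flip (243/263) -> (263/243): both odd, 243 mod 4 = 3, 263 mod 4 = 3, so the flip contributes -1; sign now -1
(263/243): 263 mod 243 = 20, so (263/243) = (20/243)
factor out 2^2: 20 = 2^2·5; with 243 mod 8 = 3, (2/243) = -1; sign now -1; continue with (5/243)
flip (5/243) -> (243/5): both odd, 5 mod 4 = 1, 243 mod 4 = 3, so the flip contributes +1; sign now -1
(243/5): 243 mod 5 = 3, so (243/5) = (3/5)
flip (3/5) -> (5/3): both odd, 3 mod 4 = 3, 5 mod 4 = 1, so the flip contributes +1; sign now -1
(5/3): 5 mod 3 = 2, so (5/3) = (2/3)
factor out 2^1: 2 = 2^1·1; with 3 mod 8 = 3, (2/3) = -1; sign now +1; continue with (1/3)
reached (1/3) = 1, so the symbol is +1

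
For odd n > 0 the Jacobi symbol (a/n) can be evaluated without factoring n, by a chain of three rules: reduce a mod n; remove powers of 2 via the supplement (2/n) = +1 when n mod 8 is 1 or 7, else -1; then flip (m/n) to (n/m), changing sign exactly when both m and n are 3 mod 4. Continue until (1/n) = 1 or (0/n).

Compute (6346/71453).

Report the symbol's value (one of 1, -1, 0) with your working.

factor out 2^1: 6346 = 2^1·3173; with 71453 mod 8 = 5, (2/71453) = -1; sign now -1; continue with (3173/71453)
flip (3173/71453) -> (71453/3173): both odd, 3173 mod 4 = 1, 71453 mod 4 = 1, so the flip contributes +1; sign now -1
(71453/3173): 71453 mod 3173 = 1647, so (71453/3173) = (1647/3173)
flip (1647/3173) -> (3173/1647): both odd, 1647 mod 4 = 3, 3173 mod 4 = 1, so the flip contributes +1; sign now -1
(3173/1647): 3173 mod 1647 = 1526, so (3173/1647) = (1526/1647)
factor out 2^1: 1526 = 2^1·763; with 1647 mod 8 = 7, (2/1647) = +1; sign now -1; continue with (763/1647)
flip (763/1647) -> (1647/763): both odd, 763 mod 4 = 3, 1647 mod 4 = 3, so the flip contributes -1; sign now +1
(1647/763): 1647 mod 763 = 121, so (1647/763) = (121/763)
flip (121/763) -> (763/121): both odd, 121 mod 4 = 1, 763 mod 4 = 3, so the flip contributes +1; sign now +1
(763/121): 763 mod 121 = 37, so (763/121) = (37/121)
flip (37/121) -> (121/37): both odd, 37 mod 4 = 1, 121 mod 4 = 1, so the flip contributes +1; sign now +1
(121/37): 121 mod 37 = 10, so (121/37) = (10/37)
factor out 2^1: 10 = 2^1·5; with 37 mod 8 = 5, (2/37) = -1; sign now -1; continue with (5/37)
flip (5/37) -> (37/5): both odd, 5 mod 4 = 1, 37 mod 4 = 1, so the flip contributes +1; sign now -1
(37/5): 37 mod 5 = 2, so (37/5) = (2/5)
factor out 2^1: 2 = 2^1·1; with 5 mod 8 = 5, (2/5) = -1; sign now +1; continue with (1/5)
reached (1/5) = 1, so the symbol is +1

1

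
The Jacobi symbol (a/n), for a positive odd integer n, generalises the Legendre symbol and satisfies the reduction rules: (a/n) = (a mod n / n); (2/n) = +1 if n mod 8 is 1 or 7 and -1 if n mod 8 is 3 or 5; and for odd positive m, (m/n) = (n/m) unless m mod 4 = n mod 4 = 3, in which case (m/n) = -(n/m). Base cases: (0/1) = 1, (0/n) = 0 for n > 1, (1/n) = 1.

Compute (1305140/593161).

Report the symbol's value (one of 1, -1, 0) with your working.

1

(1305140/593161): 1305140 mod 593161 = 118818, so (1305140/593161) = (118818/593161)
factor out 2^1: 118818 = 2^1·59409; with 593161 mod 8 = 1, (2/593161) = +1; sign now +1; continue with (59409/593161)
flip (59409/593161) -> (593161/59409): both odd, 59409 mod 4 = 1, 593161 mod 4 = 1, so the flip contributes +1; sign now +1
(593161/59409): 593161 mod 59409 = 58480, so (593161/59409) = (58480/59409)
factor out 2^4: 58480 = 2^4·3655; with 59409 mod 8 = 1, (2/59409) = +1; sign now +1; continue with (3655/59409)
flip (3655/59409) -> (59409/3655): both odd, 3655 mod 4 = 3, 59409 mod 4 = 1, so the flip contributes +1; sign now +1
(59409/3655): 59409 mod 3655 = 929, so (59409/3655) = (929/3655)
flip (929/3655) -> (3655/929): both odd, 929 mod 4 = 1, 3655 mod 4 = 3, so the flip contributes +1; sign now +1
(3655/929): 3655 mod 929 = 868, so (3655/929) = (868/929)
factor out 2^2: 868 = 2^2·217; with 929 mod 8 = 1, (2/929) = +1; sign now +1; continue with (217/929)
flip (217/929) -> (929/217): both odd, 217 mod 4 = 1, 929 mod 4 = 1, so the flip contributes +1; sign now +1
(929/217): 929 mod 217 = 61, so (929/217) = (61/217)
flip (61/217) -> (217/61): both odd, 61 mod 4 = 1, 217 mod 4 = 1, so the flip contributes +1; sign now +1
(217/61): 217 mod 61 = 34, so (217/61) = (34/61)
factor out 2^1: 34 = 2^1·17; with 61 mod 8 = 5, (2/61) = -1; sign now -1; continue with (17/61)
flip (17/61) -> (61/17): both odd, 17 mod 4 = 1, 61 mod 4 = 1, so the flip contributes +1; sign now -1
(61/17): 61 mod 17 = 10, so (61/17) = (10/17)
factor out 2^1: 10 = 2^1·5; with 17 mod 8 = 1, (2/17) = +1; sign now -1; continue with (5/17)
flip (5/17) -> (17/5): both odd, 5 mod 4 = 1, 17 mod 4 = 1, so the flip contributes +1; sign now -1
(17/5): 17 mod 5 = 2, so (17/5) = (2/5)
factor out 2^1: 2 = 2^1·1; with 5 mod 8 = 5, (2/5) = -1; sign now +1; continue with (1/5)
reached (1/5) = 1, so the symbol is +1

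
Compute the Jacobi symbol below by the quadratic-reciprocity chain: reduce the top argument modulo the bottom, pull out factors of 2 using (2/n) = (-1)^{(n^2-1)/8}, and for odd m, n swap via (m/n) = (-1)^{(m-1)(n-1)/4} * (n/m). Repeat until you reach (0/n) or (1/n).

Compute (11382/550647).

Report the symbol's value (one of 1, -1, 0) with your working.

11382 = 2^1·5691; (2/550647) = +1 since 550647 mod 8 = 7, so (11382/550647) = (+1)^1·(5691/550647); sign now +1
reciprocity: (5691/550647) = -1·(550647/5691) since 5691 mod 4 = 3, 550647 mod 4 = 3; sign now -1
(550647/5691) = (4311/5691)   [reduce mod 5691]
reciprocity: (4311/5691) = -1·(5691/4311) since 4311 mod 4 = 3, 5691 mod 4 = 3; sign now +1
(5691/4311) = (1380/4311)   [reduce mod 4311]
1380 = 2^2·345; (2/4311) = +1 since 4311 mod 8 = 7, so (1380/4311) = (+1)^2·(345/4311); sign now +1
reciprocity: (345/4311) = +1·(4311/345) since 345 mod 4 = 1, 4311 mod 4 = 3; sign now +1
(4311/345) = (171/345)   [reduce mod 345]
reciprocity: (171/345) = +1·(345/171) since 171 mod 4 = 3, 345 mod 4 = 1; sign now +1
(345/171) = (3/171)   [reduce mod 171]
reciprocity: (3/171) = -1·(171/3) since 3 mod 4 = 3, 171 mod 4 = 3; sign now -1
(171/3) = (0/3)   [reduce mod 3]
(0/3) = 0   [gcd(a, n) > 1]; final value = 0

0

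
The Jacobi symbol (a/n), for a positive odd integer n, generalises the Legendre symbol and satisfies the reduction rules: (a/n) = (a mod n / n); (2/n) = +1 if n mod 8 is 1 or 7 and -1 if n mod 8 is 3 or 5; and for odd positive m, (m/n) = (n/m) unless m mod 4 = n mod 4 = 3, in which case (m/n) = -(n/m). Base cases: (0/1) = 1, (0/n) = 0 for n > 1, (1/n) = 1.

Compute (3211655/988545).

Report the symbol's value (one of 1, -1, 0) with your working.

(3211655/988545): 3211655 mod 988545 = 246020, so (3211655/988545) = (246020/988545)
factor out 2^2: 246020 = 2^2·61505; with 988545 mod 8 = 1, (2/988545) = +1; sign now +1; continue with (61505/988545)
flip (61505/988545) -> (988545/61505): both odd, 61505 mod 4 = 1, 988545 mod 4 = 1, so the flip contributes +1; sign now +1
(988545/61505): 988545 mod 61505 = 4465, so (988545/61505) = (4465/61505)
flip (4465/61505) -> (61505/4465): both odd, 4465 mod 4 = 1, 61505 mod 4 = 1, so the flip contributes +1; sign now +1
(61505/4465): 61505 mod 4465 = 3460, so (61505/4465) = (3460/4465)
factor out 2^2: 3460 = 2^2·865; with 4465 mod 8 = 1, (2/4465) = +1; sign now +1; continue with (865/4465)
flip (865/4465) -> (4465/865): both odd, 865 mod 4 = 1, 4465 mod 4 = 1, so the flip contributes +1; sign now +1
(4465/865): 4465 mod 865 = 140, so (4465/865) = (140/865)
factor out 2^2: 140 = 2^2·35; with 865 mod 8 = 1, (2/865) = +1; sign now +1; continue with (35/865)
flip (35/865) -> (865/35): both odd, 35 mod 4 = 3, 865 mod 4 = 1, so the flip contributes +1; sign now +1
(865/35): 865 mod 35 = 25, so (865/35) = (25/35)
flip (25/35) -> (35/25): both odd, 25 mod 4 = 1, 35 mod 4 = 3, so the flip contributes +1; sign now +1
(35/25): 35 mod 25 = 10, so (35/25) = (10/25)
factor out 2^1: 10 = 2^1·5; with 25 mod 8 = 1, (2/25) = +1; sign now +1; continue with (5/25)
flip (5/25) -> (25/5): both odd, 5 mod 4 = 1, 25 mod 4 = 1, so the flip contributes +1; sign now +1
(25/5): 25 mod 5 = 0, so (25/5) = (0/5)
reached (0/5); gcd(a, n) > 1, so (0/5) = 0 and the symbol is 0

0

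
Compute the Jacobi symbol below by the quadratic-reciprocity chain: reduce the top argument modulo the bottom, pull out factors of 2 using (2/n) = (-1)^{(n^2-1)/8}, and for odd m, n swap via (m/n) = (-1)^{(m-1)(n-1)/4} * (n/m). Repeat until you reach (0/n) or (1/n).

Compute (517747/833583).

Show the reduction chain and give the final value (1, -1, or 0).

flip (517747/833583) -> (833583/517747): both odd, 517747 mod 4 = 3, 833583 mod 4 = 3, so the flip contributes -1; sign now -1
(833583/517747): 833583 mod 517747 = 315836, so (833583/517747) = (315836/517747)
factor out 2^2: 315836 = 2^2·78959; with 517747 mod 8 = 3, (2/517747) = -1; sign now -1; continue with (78959/517747)
flip (78959/517747) -> (517747/78959): both odd, 78959 mod 4 = 3, 517747 mod 4 = 3, so the flip contributes -1; sign now +1
(517747/78959): 517747 mod 78959 = 43993, so (517747/78959) = (43993/78959)
flip (43993/78959) -> (78959/43993): both odd, 43993 mod 4 = 1, 78959 mod 4 = 3, so the flip contributes +1; sign now +1
(78959/43993): 78959 mod 43993 = 34966, so (78959/43993) = (34966/43993)
factor out 2^1: 34966 = 2^1·17483; with 43993 mod 8 = 1, (2/43993) = +1; sign now +1; continue with (17483/43993)
flip (17483/43993) -> (43993/17483): both odd, 17483 mod 4 = 3, 43993 mod 4 = 1, so the flip contributes +1; sign now +1
(43993/17483): 43993 mod 17483 = 9027, so (43993/17483) = (9027/17483)
flip (9027/17483) -> (17483/9027): both odd, 9027 mod 4 = 3, 17483 mod 4 = 3, so the flip contributes -1; sign now -1
(17483/9027): 17483 mod 9027 = 8456, so (17483/9027) = (8456/9027)
factor out 2^3: 8456 = 2^3·1057; with 9027 mod 8 = 3, (2/9027) = -1; sign now +1; continue with (1057/9027)
flip (1057/9027) -> (9027/1057): both odd, 1057 mod 4 = 1, 9027 mod 4 = 3, so the flip contributes +1; sign now +1
(9027/1057): 9027 mod 1057 = 571, so (9027/1057) = (571/1057)
flip (571/1057) -> (1057/571): both odd, 571 mod 4 = 3, 1057 mod 4 = 1, so the flip contributes +1; sign now +1
(1057/571): 1057 mod 571 = 486, so (1057/571) = (486/571)
factor out 2^1: 486 = 2^1·243; with 571 mod 8 = 3, (2/571) = -1; sign now -1; continue with (243/571)
flip (243/571) -> (571/243): both odd, 243 mod 4 = 3, 571 mod 4 = 3, so the flip contributes -1; sign now +1
(571/243): 571 mod 243 = 85, so (571/243) = (85/243)
flip (85/243) -> (243/85): both odd, 85 mod 4 = 1, 243 mod 4 = 3, so the flip contributes +1; sign now +1
(243/85): 243 mod 85 = 73, so (243/85) = (73/85)
flip (73/85) -> (85/73): both odd, 73 mod 4 = 1, 85 mod 4 = 1, so the flip contributes +1; sign now +1
(85/73): 85 mod 73 = 12, so (85/73) = (12/73)
factor out 2^2: 12 = 2^2·3; with 73 mod 8 = 1, (2/73) = +1; sign now +1; continue with (3/73)
flip (3/73) -> (73/3): both odd, 3 mod 4 = 3, 73 mod 4 = 1, so the flip contributes +1; sign now +1
(73/3): 73 mod 3 = 1, so (73/3) = (1/3)
reached (1/3) = 1, so the symbol is +1

1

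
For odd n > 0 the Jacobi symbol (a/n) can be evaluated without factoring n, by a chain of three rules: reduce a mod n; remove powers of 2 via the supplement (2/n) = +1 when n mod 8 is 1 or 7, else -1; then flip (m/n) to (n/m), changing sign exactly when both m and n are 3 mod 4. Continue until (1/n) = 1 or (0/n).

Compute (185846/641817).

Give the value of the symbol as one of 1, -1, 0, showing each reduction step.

0

factor out 2^1: 185846 = 2^1·92923; with 641817 mod 8 = 1, (2/641817) = +1; sign now +1; continue with (92923/641817)
flip (92923/641817) -> (641817/92923): both odd, 92923 mod 4 = 3, 641817 mod 4 = 1, so the flip contributes +1; sign now +1
(641817/92923): 641817 mod 92923 = 84279, so (641817/92923) = (84279/92923)
flip (84279/92923) -> (92923/84279): both odd, 84279 mod 4 = 3, 92923 mod 4 = 3, so the flip contributes -1; sign now -1
(92923/84279): 92923 mod 84279 = 8644, so (92923/84279) = (8644/84279)
factor out 2^2: 8644 = 2^2·2161; with 84279 mod 8 = 7, (2/84279) = +1; sign now -1; continue with (2161/84279)
flip (2161/84279) -> (84279/2161): both odd, 2161 mod 4 = 1, 84279 mod 4 = 3, so the flip contributes +1; sign now -1
(84279/2161): 84279 mod 2161 = 0, so (84279/2161) = (0/2161)
reached (0/2161); gcd(a, n) > 1, so (0/2161) = 0 and the symbol is 0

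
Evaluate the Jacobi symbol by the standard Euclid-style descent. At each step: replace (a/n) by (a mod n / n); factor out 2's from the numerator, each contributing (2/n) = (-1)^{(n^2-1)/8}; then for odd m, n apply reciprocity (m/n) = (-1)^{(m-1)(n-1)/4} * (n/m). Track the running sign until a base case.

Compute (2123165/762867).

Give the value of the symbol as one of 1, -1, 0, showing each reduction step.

(2123165/762867): 2123165 mod 762867 = 597431, so (2123165/762867) = (597431/762867)
flip (597431/762867) -> (762867/597431): both odd, 597431 mod 4 = 3, 762867 mod 4 = 3, so the flip contributes -1; sign now -1
(762867/597431): 762867 mod 597431 = 165436, so (762867/597431) = (165436/597431)
factor out 2^2: 165436 = 2^2·41359; with 597431 mod 8 = 7, (2/597431) = +1; sign now -1; continue with (41359/597431)
flip (41359/597431) -> (597431/41359): both odd, 41359 mod 4 = 3, 597431 mod 4 = 3, so the flip contributes -1; sign now +1
(597431/41359): 597431 mod 41359 = 18405, so (597431/41359) = (18405/41359)
flip (18405/41359) -> (41359/18405): both odd, 18405 mod 4 = 1, 41359 mod 4 = 3, so the flip contributes +1; sign now +1
(41359/18405): 41359 mod 18405 = 4549, so (41359/18405) = (4549/18405)
flip (4549/18405) -> (18405/4549): both odd, 4549 mod 4 = 1, 18405 mod 4 = 1, so the flip contributes +1; sign now +1
(18405/4549): 18405 mod 4549 = 209, so (18405/4549) = (209/4549)
flip (209/4549) -> (4549/209): both odd, 209 mod 4 = 1, 4549 mod 4 = 1, so the flip contributes +1; sign now +1
(4549/209): 4549 mod 209 = 160, so (4549/209) = (160/209)
factor out 2^5: 160 = 2^5·5; with 209 mod 8 = 1, (2/209) = +1; sign now +1; continue with (5/209)
flip (5/209) -> (209/5): both odd, 5 mod 4 = 1, 209 mod 4 = 1, so the flip contributes +1; sign now +1
(209/5): 209 mod 5 = 4, so (209/5) = (4/5)
factor out 2^2: 4 = 2^2·1; with 5 mod 8 = 5, (2/5) = -1; sign now +1; continue with (1/5)
reached (1/5) = 1, so the symbol is +1

1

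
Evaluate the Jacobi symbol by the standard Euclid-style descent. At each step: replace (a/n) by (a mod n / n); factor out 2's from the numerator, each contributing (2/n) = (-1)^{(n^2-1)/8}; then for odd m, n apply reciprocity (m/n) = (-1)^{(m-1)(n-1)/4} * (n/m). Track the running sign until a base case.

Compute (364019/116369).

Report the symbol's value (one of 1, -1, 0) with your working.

1

(364019/116369) = (14912/116369)   [reduce mod 116369]
14912 = 2^6·233; (2/116369) = +1 since 116369 mod 8 = 1, so (14912/116369) = (+1)^6·(233/116369); sign now +1
reciprocity: (233/116369) = +1·(116369/233) since 233 mod 4 = 1, 116369 mod 4 = 1; sign now +1
(116369/233) = (102/233)   [reduce mod 233]
102 = 2^1·51; (2/233) = +1 since 233 mod 8 = 1, so (102/233) = (+1)^1·(51/233); sign now +1
reciprocity: (51/233) = +1·(233/51) since 51 mod 4 = 3, 233 mod 4 = 1; sign now +1
(233/51) = (29/51)   [reduce mod 51]
reciprocity: (29/51) = +1·(51/29) since 29 mod 4 = 1, 51 mod 4 = 3; sign now +1
(51/29) = (22/29)   [reduce mod 29]
22 = 2^1·11; (2/29) = -1 since 29 mod 8 = 5, so (22/29) = (-1)^1·(11/29); sign now -1
reciprocity: (11/29) = +1·(29/11) since 11 mod 4 = 3, 29 mod 4 = 1; sign now -1
(29/11) = (7/11)   [reduce mod 11]
reciprocity: (7/11) = -1·(11/7) since 7 mod 4 = 3, 11 mod 4 = 3; sign now +1
(11/7) = (4/7)   [reduce mod 7]
4 = 2^2·1; (2/7) = +1 since 7 mod 8 = 7, so (4/7) = (+1)^2·(1/7); sign now +1
(1/7) = 1; final value = sign = +1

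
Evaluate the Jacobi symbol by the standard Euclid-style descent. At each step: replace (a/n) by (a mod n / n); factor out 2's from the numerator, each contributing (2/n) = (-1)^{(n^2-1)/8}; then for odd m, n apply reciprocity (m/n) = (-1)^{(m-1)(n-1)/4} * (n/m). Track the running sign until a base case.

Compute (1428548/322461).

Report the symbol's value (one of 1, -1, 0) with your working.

(1428548/322461): 1428548 mod 322461 = 138704, so (1428548/322461) = (138704/322461)
factor out 2^4: 138704 = 2^4·8669; with 322461 mod 8 = 5, (2/322461) = -1; sign now +1; continue with (8669/322461)
flip (8669/322461) -> (322461/8669): both odd, 8669 mod 4 = 1, 322461 mod 4 = 1, so the flip contributes +1; sign now +1
(322461/8669): 322461 mod 8669 = 1708, so (322461/8669) = (1708/8669)
factor out 2^2: 1708 = 2^2·427; with 8669 mod 8 = 5, (2/8669) = -1; sign now +1; continue with (427/8669)
flip (427/8669) -> (8669/427): both odd, 427 mod 4 = 3, 8669 mod 4 = 1, so the flip contributes +1; sign now +1
(8669/427): 8669 mod 427 = 129, so (8669/427) = (129/427)
flip (129/427) -> (427/129): both odd, 129 mod 4 = 1, 427 mod 4 = 3, so the flip contributes +1; sign now +1
(427/129): 427 mod 129 = 40, so (427/129) = (40/129)
factor out 2^3: 40 = 2^3·5; with 129 mod 8 = 1, (2/129) = +1; sign now +1; continue with (5/129)
flip (5/129) -> (129/5): both odd, 5 mod 4 = 1, 129 mod 4 = 1, so the flip contributes +1; sign now +1
(129/5): 129 mod 5 = 4, so (129/5) = (4/5)
factor out 2^2: 4 = 2^2·1; with 5 mod 8 = 5, (2/5) = -1; sign now +1; continue with (1/5)
reached (1/5) = 1, so the symbol is +1

1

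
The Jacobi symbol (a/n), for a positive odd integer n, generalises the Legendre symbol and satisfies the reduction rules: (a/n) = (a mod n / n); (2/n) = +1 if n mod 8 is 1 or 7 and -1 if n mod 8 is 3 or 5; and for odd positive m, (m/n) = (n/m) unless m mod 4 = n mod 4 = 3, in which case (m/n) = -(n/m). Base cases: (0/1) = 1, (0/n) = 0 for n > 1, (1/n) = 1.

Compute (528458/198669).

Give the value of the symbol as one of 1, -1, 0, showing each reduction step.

-1

(528458/198669) = (131120/198669)   [reduce mod 198669]
131120 = 2^4·8195; (2/198669) = -1 since 198669 mod 8 = 5, so (131120/198669) = (-1)^4·(8195/198669); sign now +1
reciprocity: (8195/198669) = +1·(198669/8195) since 8195 mod 4 = 3, 198669 mod 4 = 1; sign now +1
(198669/8195) = (1989/8195)   [reduce mod 8195]
reciprocity: (1989/8195) = +1·(8195/1989) since 1989 mod 4 = 1, 8195 mod 4 = 3; sign now +1
(8195/1989) = (239/1989)   [reduce mod 1989]
reciprocity: (239/1989) = +1·(1989/239) since 239 mod 4 = 3, 1989 mod 4 = 1; sign now +1
(1989/239) = (77/239)   [reduce mod 239]
reciprocity: (77/239) = +1·(239/77) since 77 mod 4 = 1, 239 mod 4 = 3; sign now +1
(239/77) = (8/77)   [reduce mod 77]
8 = 2^3·1; (2/77) = -1 since 77 mod 8 = 5, so (8/77) = (-1)^3·(1/77); sign now -1
(1/77) = 1; final value = sign = -1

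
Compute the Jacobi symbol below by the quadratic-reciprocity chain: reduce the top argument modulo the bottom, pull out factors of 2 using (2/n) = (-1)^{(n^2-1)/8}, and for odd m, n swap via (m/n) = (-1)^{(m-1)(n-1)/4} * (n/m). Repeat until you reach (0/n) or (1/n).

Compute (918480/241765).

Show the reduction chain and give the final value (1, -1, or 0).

0

(918480/241765): 918480 mod 241765 = 193185, so (918480/241765) = (193185/241765)
flip (193185/241765) -> (241765/193185): both odd, 193185 mod 4 = 1, 241765 mod 4 = 1, so the flip contributes +1; sign now +1
(241765/193185): 241765 mod 193185 = 48580, so (241765/193185) = (48580/193185)
factor out 2^2: 48580 = 2^2·12145; with 193185 mod 8 = 1, (2/193185) = +1; sign now +1; continue with (12145/193185)
flip (12145/193185) -> (193185/12145): both odd, 12145 mod 4 = 1, 193185 mod 4 = 1, so the flip contributes +1; sign now +1
(193185/12145): 193185 mod 12145 = 11010, so (193185/12145) = (11010/12145)
factor out 2^1: 11010 = 2^1·5505; with 12145 mod 8 = 1, (2/12145) = +1; sign now +1; continue with (5505/12145)
flip (5505/12145) -> (12145/5505): both odd, 5505 mod 4 = 1, 12145 mod 4 = 1, so the flip contributes +1; sign now +1
(12145/5505): 12145 mod 5505 = 1135, so (12145/5505) = (1135/5505)
flip (1135/5505) -> (5505/1135): both odd, 1135 mod 4 = 3, 5505 mod 4 = 1, so the flip contributes +1; sign now +1
(5505/1135): 5505 mod 1135 = 965, so (5505/1135) = (965/1135)
flip (965/1135) -> (1135/965): both odd, 965 mod 4 = 1, 1135 mod 4 = 3, so the flip contributes +1; sign now +1
(1135/965): 1135 mod 965 = 170, so (1135/965) = (170/965)
factor out 2^1: 170 = 2^1·85; with 965 mod 8 = 5, (2/965) = -1; sign now -1; continue with (85/965)
flip (85/965) -> (965/85): both odd, 85 mod 4 = 1, 965 mod 4 = 1, so the flip contributes +1; sign now -1
(965/85): 965 mod 85 = 30, so (965/85) = (30/85)
factor out 2^1: 30 = 2^1·15; with 85 mod 8 = 5, (2/85) = -1; sign now +1; continue with (15/85)
flip (15/85) -> (85/15): both odd, 15 mod 4 = 3, 85 mod 4 = 1, so the flip contributes +1; sign now +1
(85/15): 85 mod 15 = 10, so (85/15) = (10/15)
factor out 2^1: 10 = 2^1·5; with 15 mod 8 = 7, (2/15) = +1; sign now +1; continue with (5/15)
flip (5/15) -> (15/5): both odd, 5 mod 4 = 1, 15 mod 4 = 3, so the flip contributes +1; sign now +1
(15/5): 15 mod 5 = 0, so (15/5) = (0/5)
reached (0/5); gcd(a, n) > 1, so (0/5) = 0 and the symbol is 0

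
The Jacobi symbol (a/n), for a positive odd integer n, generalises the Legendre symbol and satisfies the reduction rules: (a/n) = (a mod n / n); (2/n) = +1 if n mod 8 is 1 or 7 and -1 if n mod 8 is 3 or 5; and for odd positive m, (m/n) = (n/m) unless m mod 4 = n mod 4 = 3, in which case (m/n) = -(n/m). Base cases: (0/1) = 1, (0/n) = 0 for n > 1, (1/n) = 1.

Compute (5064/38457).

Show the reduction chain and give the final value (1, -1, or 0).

factor out 2^3: 5064 = 2^3·633; with 38457 mod 8 = 1, (2/38457) = +1; sign now +1; continue with (633/38457)
flip (633/38457) -> (38457/633): both odd, 633 mod 4 = 1, 38457 mod 4 = 1, so the flip contributes +1; sign now +1
(38457/633): 38457 mod 633 = 477, so (38457/633) = (477/633)
flip (477/633) -> (633/477): both odd, 477 mod 4 = 1, 633 mod 4 = 1, so the flip contributes +1; sign now +1
(633/477): 633 mod 477 = 156, so (633/477) = (156/477)
factor out 2^2: 156 = 2^2·39; with 477 mod 8 = 5, (2/477) = -1; sign now +1; continue with (39/477)
flip (39/477) -> (477/39): both odd, 39 mod 4 = 3, 477 mod 4 = 1, so the flip contributes +1; sign now +1
(477/39): 477 mod 39 = 9, so (477/39) = (9/39)
flip (9/39) -> (39/9): both odd, 9 mod 4 = 1, 39 mod 4 = 3, so the flip contributes +1; sign now +1
(39/9): 39 mod 9 = 3, so (39/9) = (3/9)
flip (3/9) -> (9/3): both odd, 3 mod 4 = 3, 9 mod 4 = 1, so the flip contributes +1; sign now +1
(9/3): 9 mod 3 = 0, so (9/3) = (0/3)
reached (0/3); gcd(a, n) > 1, so (0/3) = 0 and the symbol is 0

0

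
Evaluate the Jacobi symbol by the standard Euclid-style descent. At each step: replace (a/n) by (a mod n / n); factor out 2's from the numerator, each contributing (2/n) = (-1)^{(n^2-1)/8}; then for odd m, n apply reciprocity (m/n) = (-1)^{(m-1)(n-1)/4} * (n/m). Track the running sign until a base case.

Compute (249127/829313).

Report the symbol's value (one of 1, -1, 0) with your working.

1

reciprocity: (249127/829313) = +1·(829313/249127) since 249127 mod 4 = 3, 829313 mod 4 = 1; sign now +1
(829313/249127) = (81932/249127)   [reduce mod 249127]
81932 = 2^2·20483; (2/249127) = +1 since 249127 mod 8 = 7, so (81932/249127) = (+1)^2·(20483/249127); sign now +1
reciprocity: (20483/249127) = -1·(249127/20483) since 20483 mod 4 = 3, 249127 mod 4 = 3; sign now -1
(249127/20483) = (3331/20483)   [reduce mod 20483]
reciprocity: (3331/20483) = -1·(20483/3331) since 3331 mod 4 = 3, 20483 mod 4 = 3; sign now +1
(20483/3331) = (497/3331)   [reduce mod 3331]
reciprocity: (497/3331) = +1·(3331/497) since 497 mod 4 = 1, 3331 mod 4 = 3; sign now +1
(3331/497) = (349/497)   [reduce mod 497]
reciprocity: (349/497) = +1·(497/349) since 349 mod 4 = 1, 497 mod 4 = 1; sign now +1
(497/349) = (148/349)   [reduce mod 349]
148 = 2^2·37; (2/349) = -1 since 349 mod 8 = 5, so (148/349) = (-1)^2·(37/349); sign now +1
reciprocity: (37/349) = +1·(349/37) since 37 mod 4 = 1, 349 mod 4 = 1; sign now +1
(349/37) = (16/37)   [reduce mod 37]
16 = 2^4·1; (2/37) = -1 since 37 mod 8 = 5, so (16/37) = (-1)^4·(1/37); sign now +1
(1/37) = 1; final value = sign = +1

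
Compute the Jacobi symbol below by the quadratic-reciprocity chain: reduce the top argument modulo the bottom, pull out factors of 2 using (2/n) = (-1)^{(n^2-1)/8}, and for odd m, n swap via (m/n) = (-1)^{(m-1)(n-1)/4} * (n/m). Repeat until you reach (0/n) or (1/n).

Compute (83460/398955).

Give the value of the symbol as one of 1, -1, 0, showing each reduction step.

0

83460 = 2^2·20865; (2/398955) = -1 since 398955 mod 8 = 3, so (83460/398955) = (-1)^2·(20865/398955); sign now +1
reciprocity: (20865/398955) = +1·(398955/20865) since 20865 mod 4 = 1, 398955 mod 4 = 3; sign now +1
(398955/20865) = (2520/20865)   [reduce mod 20865]
2520 = 2^3·315; (2/20865) = +1 since 20865 mod 8 = 1, so (2520/20865) = (+1)^3·(315/20865); sign now +1
reciprocity: (315/20865) = +1·(20865/315) since 315 mod 4 = 3, 20865 mod 4 = 1; sign now +1
(20865/315) = (75/315)   [reduce mod 315]
reciprocity: (75/315) = -1·(315/75) since 75 mod 4 = 3, 315 mod 4 = 3; sign now -1
(315/75) = (15/75)   [reduce mod 75]
reciprocity: (15/75) = -1·(75/15) since 15 mod 4 = 3, 75 mod 4 = 3; sign now +1
(75/15) = (0/15)   [reduce mod 15]
(0/15) = 0   [gcd(a, n) > 1]; final value = 0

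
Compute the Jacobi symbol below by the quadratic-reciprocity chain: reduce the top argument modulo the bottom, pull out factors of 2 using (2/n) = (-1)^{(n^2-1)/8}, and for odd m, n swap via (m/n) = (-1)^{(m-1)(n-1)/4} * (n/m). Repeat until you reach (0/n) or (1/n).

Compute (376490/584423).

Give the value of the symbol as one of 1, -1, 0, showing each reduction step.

1

376490 = 2^1·188245; (2/584423) = +1 since 584423 mod 8 = 7, so (376490/584423) = (+1)^1·(188245/584423); sign now +1
reciprocity: (188245/584423) = +1·(584423/188245) since 188245 mod 4 = 1, 584423 mod 4 = 3; sign now +1
(584423/188245) = (19688/188245)   [reduce mod 188245]
19688 = 2^3·2461; (2/188245) = -1 since 188245 mod 8 = 5, so (19688/188245) = (-1)^3·(2461/188245); sign now -1
reciprocity: (2461/188245) = +1·(188245/2461) since 2461 mod 4 = 1, 188245 mod 4 = 1; sign now -1
(188245/2461) = (1209/2461)   [reduce mod 2461]
reciprocity: (1209/2461) = +1·(2461/1209) since 1209 mod 4 = 1, 2461 mod 4 = 1; sign now -1
(2461/1209) = (43/1209)   [reduce mod 1209]
reciprocity: (43/1209) = +1·(1209/43) since 43 mod 4 = 3, 1209 mod 4 = 1; sign now -1
(1209/43) = (5/43)   [reduce mod 43]
reciprocity: (5/43) = +1·(43/5) since 5 mod 4 = 1, 43 mod 4 = 3; sign now -1
(43/5) = (3/5)   [reduce mod 5]
reciprocity: (3/5) = +1·(5/3) since 3 mod 4 = 3, 5 mod 4 = 1; sign now -1
(5/3) = (2/3)   [reduce mod 3]
2 = 2^1·1; (2/3) = -1 since 3 mod 8 = 3, so (2/3) = (-1)^1·(1/3); sign now +1
(1/3) = 1; final value = sign = +1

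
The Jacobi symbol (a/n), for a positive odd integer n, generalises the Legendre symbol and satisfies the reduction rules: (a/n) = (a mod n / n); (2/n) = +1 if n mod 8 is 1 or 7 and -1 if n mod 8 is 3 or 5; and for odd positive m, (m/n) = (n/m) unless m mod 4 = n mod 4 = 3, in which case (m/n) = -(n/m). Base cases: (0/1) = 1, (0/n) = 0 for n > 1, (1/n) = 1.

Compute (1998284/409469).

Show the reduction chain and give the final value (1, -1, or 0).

-1

(1998284/409469) = (360408/409469)   [reduce mod 409469]
360408 = 2^3·45051; (2/409469) = -1 since 409469 mod 8 = 5, so (360408/409469) = (-1)^3·(45051/409469); sign now -1
reciprocity: (45051/409469) = +1·(409469/45051) since 45051 mod 4 = 3, 409469 mod 4 = 1; sign now -1
(409469/45051) = (4010/45051)   [reduce mod 45051]
4010 = 2^1·2005; (2/45051) = -1 since 45051 mod 8 = 3, so (4010/45051) = (-1)^1·(2005/45051); sign now +1
reciprocity: (2005/45051) = +1·(45051/2005) since 2005 mod 4 = 1, 45051 mod 4 = 3; sign now +1
(45051/2005) = (941/2005)   [reduce mod 2005]
reciprocity: (941/2005) = +1·(2005/941) since 941 mod 4 = 1, 2005 mod 4 = 1; sign now +1
(2005/941) = (123/941)   [reduce mod 941]
reciprocity: (123/941) = +1·(941/123) since 123 mod 4 = 3, 941 mod 4 = 1; sign now +1
(941/123) = (80/123)   [reduce mod 123]
80 = 2^4·5; (2/123) = -1 since 123 mod 8 = 3, so (80/123) = (-1)^4·(5/123); sign now +1
reciprocity: (5/123) = +1·(123/5) since 5 mod 4 = 1, 123 mod 4 = 3; sign now +1
(123/5) = (3/5)   [reduce mod 5]
reciprocity: (3/5) = +1·(5/3) since 3 mod 4 = 3, 5 mod 4 = 1; sign now +1
(5/3) = (2/3)   [reduce mod 3]
2 = 2^1·1; (2/3) = -1 since 3 mod 8 = 3, so (2/3) = (-1)^1·(1/3); sign now -1
(1/3) = 1; final value = sign = -1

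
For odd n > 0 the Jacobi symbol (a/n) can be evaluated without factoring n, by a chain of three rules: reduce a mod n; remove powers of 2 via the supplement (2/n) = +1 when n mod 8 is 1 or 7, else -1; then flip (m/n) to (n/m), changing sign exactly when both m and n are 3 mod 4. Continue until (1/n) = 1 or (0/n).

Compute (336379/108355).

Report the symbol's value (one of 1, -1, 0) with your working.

(336379/108355) = (11314/108355)   [reduce mod 108355]
11314 = 2^1·5657; (2/108355) = -1 since 108355 mod 8 = 3, so (11314/108355) = (-1)^1·(5657/108355); sign now -1
reciprocity: (5657/108355) = +1·(108355/5657) since 5657 mod 4 = 1, 108355 mod 4 = 3; sign now -1
(108355/5657) = (872/5657)   [reduce mod 5657]
872 = 2^3·109; (2/5657) = +1 since 5657 mod 8 = 1, so (872/5657) = (+1)^3·(109/5657); sign now -1
reciprocity: (109/5657) = +1·(5657/109) since 109 mod 4 = 1, 5657 mod 4 = 1; sign now -1
(5657/109) = (98/109)   [reduce mod 109]
98 = 2^1·49; (2/109) = -1 since 109 mod 8 = 5, so (98/109) = (-1)^1·(49/109); sign now +1
reciprocity: (49/109) = +1·(109/49) since 49 mod 4 = 1, 109 mod 4 = 1; sign now +1
(109/49) = (11/49)   [reduce mod 49]
reciprocity: (11/49) = +1·(49/11) since 11 mod 4 = 3, 49 mod 4 = 1; sign now +1
(49/11) = (5/11)   [reduce mod 11]
reciprocity: (5/11) = +1·(11/5) since 5 mod 4 = 1, 11 mod 4 = 3; sign now +1
(11/5) = (1/5)   [reduce mod 5]
(1/5) = 1; final value = sign = +1

1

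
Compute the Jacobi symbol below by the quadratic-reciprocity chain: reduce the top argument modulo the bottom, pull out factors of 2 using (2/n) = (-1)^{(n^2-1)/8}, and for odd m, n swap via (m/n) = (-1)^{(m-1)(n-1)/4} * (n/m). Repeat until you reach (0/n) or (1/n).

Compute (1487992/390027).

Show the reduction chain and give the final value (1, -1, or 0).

0

(1487992/390027) = (317911/390027)   [reduce mod 390027]
reciprocity: (317911/390027) = -1·(390027/317911) since 317911 mod 4 = 3, 390027 mod 4 = 3; sign now -1
(390027/317911) = (72116/317911)   [reduce mod 317911]
72116 = 2^2·18029; (2/317911) = +1 since 317911 mod 8 = 7, so (72116/317911) = (+1)^2·(18029/317911); sign now -1
reciprocity: (18029/317911) = +1·(317911/18029) since 18029 mod 4 = 1, 317911 mod 4 = 3; sign now -1
(317911/18029) = (11418/18029)   [reduce mod 18029]
11418 = 2^1·5709; (2/18029) = -1 since 18029 mod 8 = 5, so (11418/18029) = (-1)^1·(5709/18029); sign now +1
reciprocity: (5709/18029) = +1·(18029/5709) since 5709 mod 4 = 1, 18029 mod 4 = 1; sign now +1
(18029/5709) = (902/5709)   [reduce mod 5709]
902 = 2^1·451; (2/5709) = -1 since 5709 mod 8 = 5, so (902/5709) = (-1)^1·(451/5709); sign now -1
reciprocity: (451/5709) = +1·(5709/451) since 451 mod 4 = 3, 5709 mod 4 = 1; sign now -1
(5709/451) = (297/451)   [reduce mod 451]
reciprocity: (297/451) = +1·(451/297) since 297 mod 4 = 1, 451 mod 4 = 3; sign now -1
(451/297) = (154/297)   [reduce mod 297]
154 = 2^1·77; (2/297) = +1 since 297 mod 8 = 1, so (154/297) = (+1)^1·(77/297); sign now -1
reciprocity: (77/297) = +1·(297/77) since 77 mod 4 = 1, 297 mod 4 = 1; sign now -1
(297/77) = (66/77)   [reduce mod 77]
66 = 2^1·33; (2/77) = -1 since 77 mod 8 = 5, so (66/77) = (-1)^1·(33/77); sign now +1
reciprocity: (33/77) = +1·(77/33) since 33 mod 4 = 1, 77 mod 4 = 1; sign now +1
(77/33) = (11/33)   [reduce mod 33]
reciprocity: (11/33) = +1·(33/11) since 11 mod 4 = 3, 33 mod 4 = 1; sign now +1
(33/11) = (0/11)   [reduce mod 11]
(0/11) = 0   [gcd(a, n) > 1]; final value = 0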